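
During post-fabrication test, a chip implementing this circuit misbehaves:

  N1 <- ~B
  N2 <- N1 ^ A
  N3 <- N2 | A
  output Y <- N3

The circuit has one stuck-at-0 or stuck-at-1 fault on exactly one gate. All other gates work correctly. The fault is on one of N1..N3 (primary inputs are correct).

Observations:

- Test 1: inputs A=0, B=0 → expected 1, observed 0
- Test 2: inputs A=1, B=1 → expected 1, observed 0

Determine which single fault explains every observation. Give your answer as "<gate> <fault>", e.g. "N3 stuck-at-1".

N3 stuck-at-0

Fault-free values for test 1 (A=0, B=0): N1=1, N2=1, N3=1, giving Y=1. Observed 0.
Test 1: faults giving observed 0 are {N1 stuck-at-0, N2 stuck-at-0, N3 stuck-at-0}.
Test 2 (A=1, B=1): fault-free N1=0, N2=1, N3=1 → 1; observed 0. Eliminates N1 stuck-at-0, N2 stuck-at-0.
Only N3 stuck-at-0 is consistent with every test.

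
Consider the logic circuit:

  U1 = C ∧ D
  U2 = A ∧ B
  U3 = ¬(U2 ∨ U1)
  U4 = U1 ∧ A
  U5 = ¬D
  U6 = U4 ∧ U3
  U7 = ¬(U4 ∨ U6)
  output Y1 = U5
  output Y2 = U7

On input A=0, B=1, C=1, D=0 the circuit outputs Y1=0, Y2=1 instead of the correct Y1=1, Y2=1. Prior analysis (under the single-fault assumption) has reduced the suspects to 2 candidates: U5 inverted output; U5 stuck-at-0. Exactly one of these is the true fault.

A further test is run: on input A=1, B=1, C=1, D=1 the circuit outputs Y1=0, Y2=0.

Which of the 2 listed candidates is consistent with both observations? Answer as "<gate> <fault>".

U5 stuck-at-0

Evaluate each candidate on input A=1, B=1, C=1, D=1:
  U5 inverted output: U1=1, U2=1, U3=0, U4=1, U5=1 [inverted output], U6=0, U7=0 → Y1=1, Y2=0 — eliminated
  U5 stuck-at-0: U1=1, U2=1, U3=0, U4=1, U5=0 [stuck-at-0], U6=0, U7=0 → Y1=0, Y2=0 — matches
Only U5 stuck-at-0 reproduces the observed Y1=0, Y2=0.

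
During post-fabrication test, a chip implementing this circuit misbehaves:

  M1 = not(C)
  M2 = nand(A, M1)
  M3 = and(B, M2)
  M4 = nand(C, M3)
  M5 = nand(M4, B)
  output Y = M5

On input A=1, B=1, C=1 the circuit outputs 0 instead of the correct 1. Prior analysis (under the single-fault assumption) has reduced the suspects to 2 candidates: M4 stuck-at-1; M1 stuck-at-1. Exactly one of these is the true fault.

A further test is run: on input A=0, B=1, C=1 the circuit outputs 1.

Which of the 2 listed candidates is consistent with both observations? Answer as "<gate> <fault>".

Evaluate each candidate on input A=0, B=1, C=1:
  M4 stuck-at-1: M1=0, M2=1, M3=1, M4=1 [stuck-at-1], M5=0 → 0 — eliminated
  M1 stuck-at-1: M1=1 [stuck-at-1], M2=1, M3=1, M4=0, M5=1 → 1 — matches
Only M1 stuck-at-1 reproduces the observed 1.

M1 stuck-at-1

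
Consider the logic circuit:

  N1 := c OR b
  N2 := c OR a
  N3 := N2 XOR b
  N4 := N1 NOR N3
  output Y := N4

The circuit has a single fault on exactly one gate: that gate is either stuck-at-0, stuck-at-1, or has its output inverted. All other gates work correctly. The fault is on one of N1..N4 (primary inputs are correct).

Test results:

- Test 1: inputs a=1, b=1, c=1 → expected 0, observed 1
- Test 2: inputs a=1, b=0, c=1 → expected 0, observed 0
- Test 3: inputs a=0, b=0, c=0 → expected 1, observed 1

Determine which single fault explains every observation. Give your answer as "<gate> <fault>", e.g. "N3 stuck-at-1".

Fault-free values for test 1 (a=1, b=1, c=1): N1=1, N2=1, N3=0, N4=0, giving Y=0. Observed 1.
Test 1: faults giving observed 1 are {N1 stuck-at-0, N1 inverted output, N4 stuck-at-1, N4 inverted output}.
Test 2 (a=1, b=0, c=1): fault-free N1=1, N2=1, N3=1, N4=0 → 0; observed 0. Eliminates N4 stuck-at-1, N4 inverted output.
Test 3 (a=0, b=0, c=0): fault-free N1=0, N2=0, N3=0, N4=1 → 1; observed 1. Eliminates N1 inverted output.
Only N1 stuck-at-0 is consistent with every test.

N1 stuck-at-0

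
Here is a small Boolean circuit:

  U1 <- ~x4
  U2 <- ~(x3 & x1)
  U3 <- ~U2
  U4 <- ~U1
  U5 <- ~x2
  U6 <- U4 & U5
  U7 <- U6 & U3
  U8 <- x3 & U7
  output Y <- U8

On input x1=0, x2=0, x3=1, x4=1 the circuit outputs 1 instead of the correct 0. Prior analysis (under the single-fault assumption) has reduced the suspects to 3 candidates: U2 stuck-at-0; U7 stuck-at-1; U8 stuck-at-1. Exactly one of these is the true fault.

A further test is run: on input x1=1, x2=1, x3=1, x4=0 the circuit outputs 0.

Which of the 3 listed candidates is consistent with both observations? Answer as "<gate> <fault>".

Evaluate each candidate on input x1=1, x2=1, x3=1, x4=0:
  U2 stuck-at-0: U1=1, U2=0 [stuck-at-0], U3=1, U4=0, U5=0, U6=0, U7=0, U8=0 → 0 — matches
  U7 stuck-at-1: U1=1, U2=0, U3=1, U4=0, U5=0, U6=0, U7=1 [stuck-at-1], U8=1 → 1 — eliminated
  U8 stuck-at-1: U1=1, U2=0, U3=1, U4=0, U5=0, U6=0, U7=0, U8=1 [stuck-at-1] → 1 — eliminated
Only U2 stuck-at-0 reproduces the observed 0.

U2 stuck-at-0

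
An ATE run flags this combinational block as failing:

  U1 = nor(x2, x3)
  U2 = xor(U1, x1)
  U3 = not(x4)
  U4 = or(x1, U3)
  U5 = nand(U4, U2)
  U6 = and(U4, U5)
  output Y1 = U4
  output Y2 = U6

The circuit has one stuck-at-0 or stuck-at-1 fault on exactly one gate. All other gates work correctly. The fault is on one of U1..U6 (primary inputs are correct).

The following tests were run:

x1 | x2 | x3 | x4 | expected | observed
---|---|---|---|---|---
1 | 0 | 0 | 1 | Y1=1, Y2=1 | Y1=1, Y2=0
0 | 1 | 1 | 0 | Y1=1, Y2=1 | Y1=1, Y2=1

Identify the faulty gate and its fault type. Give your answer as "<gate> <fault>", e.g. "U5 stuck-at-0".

Fault-free values for test 1 (x1=1, x2=0, x3=0, x4=1): U1=1, U2=0, U3=0, U4=1, U5=1, U6=1, giving Y1=1, Y2=1. Observed Y1=1, Y2=0.
Test 1: faults giving observed Y1=1, Y2=0 are {U1 stuck-at-0, U2 stuck-at-1, U5 stuck-at-0, U6 stuck-at-0}.
Test 2 (x1=0, x2=1, x3=1, x4=0): fault-free U1=0, U2=0, U3=1, U4=1, U5=1, U6=1 → Y1=1, Y2=1; observed Y1=1, Y2=1. Eliminates U2 stuck-at-1, U5 stuck-at-0, U6 stuck-at-0.
Only U1 stuck-at-0 is consistent with every test.

U1 stuck-at-0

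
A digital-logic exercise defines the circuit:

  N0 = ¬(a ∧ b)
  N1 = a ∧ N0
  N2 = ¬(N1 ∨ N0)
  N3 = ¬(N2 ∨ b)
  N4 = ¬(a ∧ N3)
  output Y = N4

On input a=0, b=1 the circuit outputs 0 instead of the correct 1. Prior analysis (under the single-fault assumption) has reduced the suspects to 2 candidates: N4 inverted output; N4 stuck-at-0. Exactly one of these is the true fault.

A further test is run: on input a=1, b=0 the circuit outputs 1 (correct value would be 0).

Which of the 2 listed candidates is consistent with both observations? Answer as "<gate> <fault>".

Evaluate each candidate on input a=1, b=0:
  N4 inverted output: N0=1, N1=1, N2=0, N3=1, N4=1 [inverted output] → 1 — matches
  N4 stuck-at-0: N0=1, N1=1, N2=0, N3=1, N4=0 [stuck-at-0] → 0 — eliminated
Only N4 inverted output reproduces the observed 1.

N4 inverted output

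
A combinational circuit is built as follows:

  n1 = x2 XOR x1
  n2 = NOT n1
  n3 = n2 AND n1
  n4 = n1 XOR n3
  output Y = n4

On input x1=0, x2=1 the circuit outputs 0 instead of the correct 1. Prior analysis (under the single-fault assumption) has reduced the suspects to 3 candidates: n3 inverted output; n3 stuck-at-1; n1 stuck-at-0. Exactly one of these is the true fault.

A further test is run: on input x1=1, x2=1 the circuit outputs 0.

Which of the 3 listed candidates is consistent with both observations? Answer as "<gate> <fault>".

Evaluate each candidate on input x1=1, x2=1:
  n3 inverted output: n1=0, n2=1, n3=1 [inverted output], n4=1 → 1 — eliminated
  n3 stuck-at-1: n1=0, n2=1, n3=1 [stuck-at-1], n4=1 → 1 — eliminated
  n1 stuck-at-0: n1=0 [stuck-at-0], n2=1, n3=0, n4=0 → 0 — matches
Only n1 stuck-at-0 reproduces the observed 0.

n1 stuck-at-0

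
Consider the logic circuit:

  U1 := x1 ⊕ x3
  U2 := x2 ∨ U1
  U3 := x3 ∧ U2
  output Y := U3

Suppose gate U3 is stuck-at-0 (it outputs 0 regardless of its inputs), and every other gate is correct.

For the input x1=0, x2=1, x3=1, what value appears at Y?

Propagate with U3 forced: U1=1, U2=1, U3=0 [stuck-at-0].
So Y = 0. (Without the fault it would be 1.)

0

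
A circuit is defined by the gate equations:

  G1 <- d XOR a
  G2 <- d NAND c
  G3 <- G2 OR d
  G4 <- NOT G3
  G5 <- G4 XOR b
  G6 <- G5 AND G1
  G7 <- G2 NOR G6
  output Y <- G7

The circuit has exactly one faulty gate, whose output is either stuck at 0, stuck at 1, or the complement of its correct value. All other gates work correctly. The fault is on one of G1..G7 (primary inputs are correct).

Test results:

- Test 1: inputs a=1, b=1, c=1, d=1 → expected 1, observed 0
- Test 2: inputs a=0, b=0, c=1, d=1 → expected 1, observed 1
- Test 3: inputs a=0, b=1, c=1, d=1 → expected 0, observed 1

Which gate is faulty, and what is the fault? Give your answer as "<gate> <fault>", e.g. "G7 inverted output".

Fault-free values for test 1 (a=1, b=1, c=1, d=1): G1=0, G2=0, G3=1, G4=0, G5=1, G6=0, G7=1, giving Y=1. Observed 0.
Test 1: faults giving observed 0 are {G1 stuck-at-1, G1 inverted output, G2 stuck-at-1, G2 inverted output, G6 stuck-at-1, G6 inverted output, G7 stuck-at-0, G7 inverted output}.
Test 2 (a=0, b=0, c=1, d=1): fault-free G1=1, G2=0, G3=1, G4=0, G5=0, G6=0, G7=1 → 1; observed 1. Eliminates G2 stuck-at-1, G2 inverted output, G6 stuck-at-1, G6 inverted output, G7 stuck-at-0, G7 inverted output.
Test 3 (a=0, b=1, c=1, d=1): fault-free G1=1, G2=0, G3=1, G4=0, G5=1, G6=1, G7=0 → 0; observed 1. Eliminates G1 stuck-at-1.
Only G1 inverted output is consistent with every test.

G1 inverted output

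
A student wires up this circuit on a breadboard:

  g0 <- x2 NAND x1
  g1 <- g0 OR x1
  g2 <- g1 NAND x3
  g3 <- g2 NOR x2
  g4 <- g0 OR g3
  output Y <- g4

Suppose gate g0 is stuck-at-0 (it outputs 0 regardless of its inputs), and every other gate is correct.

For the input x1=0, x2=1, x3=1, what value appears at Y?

0

Propagate with g0 forced: g0=0 [stuck-at-0], g1=0, g2=1, g3=0, g4=0.
So Y = 0. (Without the fault it would be 1.)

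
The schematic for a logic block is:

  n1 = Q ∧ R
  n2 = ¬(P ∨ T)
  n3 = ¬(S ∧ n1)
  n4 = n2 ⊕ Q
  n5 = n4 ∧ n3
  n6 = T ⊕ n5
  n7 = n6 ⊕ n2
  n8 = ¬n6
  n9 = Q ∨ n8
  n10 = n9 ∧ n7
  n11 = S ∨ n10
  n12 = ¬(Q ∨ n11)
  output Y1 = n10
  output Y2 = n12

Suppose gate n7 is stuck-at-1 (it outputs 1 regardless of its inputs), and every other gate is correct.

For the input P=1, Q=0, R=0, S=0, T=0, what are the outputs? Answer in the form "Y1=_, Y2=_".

Y1=1, Y2=0

Propagate with n7 forced: n1=0, n2=0, n3=1, n4=0, n5=0, n6=0, n7=1 [stuck-at-1], n8=1, n9=1, n10=1, n11=1, n12=0.
So the outputs are Y1=1, Y2=0. (Without the fault they would be Y1=0, Y2=1.)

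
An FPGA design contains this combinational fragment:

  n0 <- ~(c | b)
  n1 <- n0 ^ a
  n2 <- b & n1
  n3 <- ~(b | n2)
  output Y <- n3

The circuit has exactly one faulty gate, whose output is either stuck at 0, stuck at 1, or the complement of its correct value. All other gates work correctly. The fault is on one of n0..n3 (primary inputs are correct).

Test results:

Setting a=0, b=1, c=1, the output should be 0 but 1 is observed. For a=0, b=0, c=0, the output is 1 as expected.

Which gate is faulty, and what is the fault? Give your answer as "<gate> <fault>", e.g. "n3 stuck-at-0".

n3 stuck-at-1

Fault-free values for test 1 (a=0, b=1, c=1): n0=0, n1=0, n2=0, n3=0, giving Y=0. Observed 1.
Test 1: faults giving observed 1 are {n3 stuck-at-1, n3 inverted output}.
Test 2 (a=0, b=0, c=0): fault-free n0=1, n1=1, n2=0, n3=1 → 1; observed 1. Eliminates n3 inverted output.
Only n3 stuck-at-1 is consistent with every test.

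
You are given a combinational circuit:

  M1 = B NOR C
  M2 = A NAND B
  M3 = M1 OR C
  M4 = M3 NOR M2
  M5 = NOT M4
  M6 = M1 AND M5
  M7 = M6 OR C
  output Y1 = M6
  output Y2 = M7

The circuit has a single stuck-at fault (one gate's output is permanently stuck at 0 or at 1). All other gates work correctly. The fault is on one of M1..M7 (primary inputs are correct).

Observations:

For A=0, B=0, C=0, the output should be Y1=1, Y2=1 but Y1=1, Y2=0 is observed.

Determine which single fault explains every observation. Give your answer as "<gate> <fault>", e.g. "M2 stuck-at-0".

Fault-free values for test 1 (A=0, B=0, C=0): M1=1, M2=1, M3=1, M4=0, M5=1, M6=1, M7=1, giving Y1=1, Y2=1. Observed Y1=1, Y2=0.
Test 1: faults giving observed Y1=1, Y2=0 are {M7 stuck-at-0}.
Only M7 stuck-at-0 is consistent with every test.

M7 stuck-at-0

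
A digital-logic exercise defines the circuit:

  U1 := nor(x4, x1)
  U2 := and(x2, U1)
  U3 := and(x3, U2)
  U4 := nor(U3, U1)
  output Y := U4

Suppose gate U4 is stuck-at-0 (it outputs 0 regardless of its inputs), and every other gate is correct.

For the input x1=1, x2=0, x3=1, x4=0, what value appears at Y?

Propagate with U4 forced: U1=0, U2=0, U3=0, U4=0 [stuck-at-0].
So Y = 0. (Without the fault it would be 1.)

0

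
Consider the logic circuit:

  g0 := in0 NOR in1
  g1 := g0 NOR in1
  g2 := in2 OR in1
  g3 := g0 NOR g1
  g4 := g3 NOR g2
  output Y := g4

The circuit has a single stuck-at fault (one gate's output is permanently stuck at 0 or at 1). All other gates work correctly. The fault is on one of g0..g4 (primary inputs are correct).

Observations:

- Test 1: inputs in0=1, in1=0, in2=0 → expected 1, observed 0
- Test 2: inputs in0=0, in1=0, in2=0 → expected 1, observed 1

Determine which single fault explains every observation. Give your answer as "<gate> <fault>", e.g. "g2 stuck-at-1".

Fault-free values for test 1 (in0=1, in1=0, in2=0): g0=0, g1=1, g2=0, g3=0, g4=1, giving Y=1. Observed 0.
Test 1: faults giving observed 0 are {g1 stuck-at-0, g2 stuck-at-1, g3 stuck-at-1, g4 stuck-at-0}.
Test 2 (in0=0, in1=0, in2=0): fault-free g0=1, g1=0, g2=0, g3=0, g4=1 → 1; observed 1. Eliminates g2 stuck-at-1, g3 stuck-at-1, g4 stuck-at-0.
Only g1 stuck-at-0 is consistent with every test.

g1 stuck-at-0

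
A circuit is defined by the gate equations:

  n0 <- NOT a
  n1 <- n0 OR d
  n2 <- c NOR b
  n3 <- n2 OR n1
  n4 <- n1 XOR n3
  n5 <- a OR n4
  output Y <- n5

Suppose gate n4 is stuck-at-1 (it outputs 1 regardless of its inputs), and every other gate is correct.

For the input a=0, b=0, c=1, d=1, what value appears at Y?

Propagate with n4 forced: n0=1, n1=1, n2=0, n3=1, n4=1 [stuck-at-1], n5=1.
So Y = 1. (Without the fault it would be 0.)

1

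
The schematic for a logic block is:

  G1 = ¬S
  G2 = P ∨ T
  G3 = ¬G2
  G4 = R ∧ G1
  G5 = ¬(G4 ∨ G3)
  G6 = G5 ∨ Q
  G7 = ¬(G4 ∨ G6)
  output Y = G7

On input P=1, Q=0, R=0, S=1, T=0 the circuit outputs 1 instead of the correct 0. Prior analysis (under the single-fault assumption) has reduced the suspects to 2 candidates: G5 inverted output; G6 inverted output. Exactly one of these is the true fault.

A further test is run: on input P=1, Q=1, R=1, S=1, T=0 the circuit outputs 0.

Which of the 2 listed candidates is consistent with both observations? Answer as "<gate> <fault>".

Evaluate each candidate on input P=1, Q=1, R=1, S=1, T=0:
  G5 inverted output: G1=0, G2=1, G3=0, G4=0, G5=0 [inverted output], G6=1, G7=0 → 0 — matches
  G6 inverted output: G1=0, G2=1, G3=0, G4=0, G5=1, G6=0 [inverted output], G7=1 → 1 — eliminated
Only G5 inverted output reproduces the observed 0.

G5 inverted output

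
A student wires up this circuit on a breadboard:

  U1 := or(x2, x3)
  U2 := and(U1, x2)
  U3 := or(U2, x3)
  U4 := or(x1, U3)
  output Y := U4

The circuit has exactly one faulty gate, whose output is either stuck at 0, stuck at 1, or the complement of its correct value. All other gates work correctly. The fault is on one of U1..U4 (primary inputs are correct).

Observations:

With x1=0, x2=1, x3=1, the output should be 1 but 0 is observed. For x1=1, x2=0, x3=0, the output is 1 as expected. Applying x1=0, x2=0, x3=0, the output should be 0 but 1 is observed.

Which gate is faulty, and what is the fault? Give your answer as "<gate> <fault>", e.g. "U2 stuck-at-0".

Fault-free values for test 1 (x1=0, x2=1, x3=1): U1=1, U2=1, U3=1, U4=1, giving Y=1. Observed 0.
Test 1: faults giving observed 0 are {U3 stuck-at-0, U3 inverted output, U4 stuck-at-0, U4 inverted output}.
Test 2 (x1=1, x2=0, x3=0): fault-free U1=0, U2=0, U3=0, U4=1 → 1; observed 1. Eliminates U4 stuck-at-0, U4 inverted output.
Test 3 (x1=0, x2=0, x3=0): fault-free U1=0, U2=0, U3=0, U4=0 → 0; observed 1. Eliminates U3 stuck-at-0.
Only U3 inverted output is consistent with every test.

U3 inverted output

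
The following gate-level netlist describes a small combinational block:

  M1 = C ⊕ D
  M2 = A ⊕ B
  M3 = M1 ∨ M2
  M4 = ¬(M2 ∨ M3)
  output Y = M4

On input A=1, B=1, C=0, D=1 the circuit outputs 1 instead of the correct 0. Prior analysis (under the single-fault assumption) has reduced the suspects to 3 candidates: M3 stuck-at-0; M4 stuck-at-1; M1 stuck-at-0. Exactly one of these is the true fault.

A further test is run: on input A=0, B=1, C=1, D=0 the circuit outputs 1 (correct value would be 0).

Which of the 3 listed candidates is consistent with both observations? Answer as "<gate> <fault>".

M4 stuck-at-1

Evaluate each candidate on input A=0, B=1, C=1, D=0:
  M3 stuck-at-0: M1=1, M2=1, M3=0 [stuck-at-0], M4=0 → 0 — eliminated
  M4 stuck-at-1: M1=1, M2=1, M3=1, M4=1 [stuck-at-1] → 1 — matches
  M1 stuck-at-0: M1=0 [stuck-at-0], M2=1, M3=1, M4=0 → 0 — eliminated
Only M4 stuck-at-1 reproduces the observed 1.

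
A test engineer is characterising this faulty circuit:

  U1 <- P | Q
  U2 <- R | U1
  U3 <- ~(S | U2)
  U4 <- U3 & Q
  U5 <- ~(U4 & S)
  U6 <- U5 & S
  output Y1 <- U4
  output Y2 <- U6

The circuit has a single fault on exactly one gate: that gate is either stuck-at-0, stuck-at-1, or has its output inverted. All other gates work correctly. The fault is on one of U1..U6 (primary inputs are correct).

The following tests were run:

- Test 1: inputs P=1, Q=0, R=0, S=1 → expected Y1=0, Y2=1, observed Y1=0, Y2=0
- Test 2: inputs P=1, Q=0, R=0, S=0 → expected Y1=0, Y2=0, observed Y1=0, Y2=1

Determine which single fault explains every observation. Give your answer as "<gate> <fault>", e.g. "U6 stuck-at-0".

Fault-free values for test 1 (P=1, Q=0, R=0, S=1): U1=1, U2=1, U3=0, U4=0, U5=1, U6=1, giving Y1=0, Y2=1. Observed Y1=0, Y2=0.
Test 1: faults giving observed Y1=0, Y2=0 are {U5 stuck-at-0, U5 inverted output, U6 stuck-at-0, U6 inverted output}.
Test 2 (P=1, Q=0, R=0, S=0): fault-free U1=1, U2=1, U3=0, U4=0, U5=1, U6=0 → Y1=0, Y2=0; observed Y1=0, Y2=1. Eliminates U5 stuck-at-0, U5 inverted output, U6 stuck-at-0.
Only U6 inverted output is consistent with every test.

U6 inverted output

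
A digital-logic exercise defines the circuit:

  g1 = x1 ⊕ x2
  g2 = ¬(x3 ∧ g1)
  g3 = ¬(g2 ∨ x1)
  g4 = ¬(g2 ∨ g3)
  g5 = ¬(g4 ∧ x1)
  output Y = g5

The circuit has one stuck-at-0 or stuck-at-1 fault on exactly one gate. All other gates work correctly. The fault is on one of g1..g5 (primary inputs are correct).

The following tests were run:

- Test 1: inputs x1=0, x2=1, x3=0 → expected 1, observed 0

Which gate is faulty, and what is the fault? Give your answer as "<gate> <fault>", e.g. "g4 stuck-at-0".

g5 stuck-at-0

Fault-free values for test 1 (x1=0, x2=1, x3=0): g1=1, g2=1, g3=0, g4=0, g5=1, giving Y=1. Observed 0.
Test 1: faults giving observed 0 are {g5 stuck-at-0}.
Only g5 stuck-at-0 is consistent with every test.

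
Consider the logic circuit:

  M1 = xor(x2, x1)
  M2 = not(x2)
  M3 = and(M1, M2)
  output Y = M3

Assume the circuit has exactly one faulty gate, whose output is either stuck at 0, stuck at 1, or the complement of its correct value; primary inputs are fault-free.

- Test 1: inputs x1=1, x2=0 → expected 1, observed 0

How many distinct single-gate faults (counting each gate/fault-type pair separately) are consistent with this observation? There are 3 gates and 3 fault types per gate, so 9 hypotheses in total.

6

Fault-free: M1=1, M2=1, M3=1 → 1. Observed 0.
  M1 stuck-at-0: output 0 ✓
  M1 stuck-at-1: output 1 ✗
  M1 inverted output: output 0 ✓
  M2 stuck-at-0: output 0 ✓
  M2 stuck-at-1: output 1 ✗
  M2 inverted output: output 0 ✓
  M3 stuck-at-0: output 0 ✓
  M3 stuck-at-1: output 1 ✗
  M3 inverted output: output 0 ✓
Consistent faults: {M1 stuck-at-0, M1 inverted output, M2 stuck-at-0, M2 inverted output, M3 stuck-at-0, M3 inverted output} — 6 in all.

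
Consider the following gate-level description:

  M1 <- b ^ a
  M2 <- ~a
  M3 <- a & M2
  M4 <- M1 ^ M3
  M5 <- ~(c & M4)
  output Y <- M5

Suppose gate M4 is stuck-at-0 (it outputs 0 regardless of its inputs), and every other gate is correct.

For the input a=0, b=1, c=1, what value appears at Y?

Propagate with M4 forced: M1=1, M2=1, M3=0, M4=0 [stuck-at-0], M5=1.
So Y = 1. (Without the fault it would be 0.)

1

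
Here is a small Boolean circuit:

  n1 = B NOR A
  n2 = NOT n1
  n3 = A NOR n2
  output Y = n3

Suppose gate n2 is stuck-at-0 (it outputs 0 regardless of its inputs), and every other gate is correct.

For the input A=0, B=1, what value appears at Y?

1

Propagate with n2 forced: n1=0, n2=0 [stuck-at-0], n3=1.
So Y = 1. (Without the fault it would be 0.)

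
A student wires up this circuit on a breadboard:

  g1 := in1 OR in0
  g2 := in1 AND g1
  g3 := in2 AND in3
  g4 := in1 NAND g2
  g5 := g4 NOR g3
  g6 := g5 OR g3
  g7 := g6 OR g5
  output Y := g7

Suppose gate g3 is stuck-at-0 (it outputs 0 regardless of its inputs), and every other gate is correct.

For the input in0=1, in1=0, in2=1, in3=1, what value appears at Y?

0

Propagate with g3 forced: g1=1, g2=0, g3=0 [stuck-at-0], g4=1, g5=0, g6=0, g7=0.
So Y = 0. (Without the fault it would be 1.)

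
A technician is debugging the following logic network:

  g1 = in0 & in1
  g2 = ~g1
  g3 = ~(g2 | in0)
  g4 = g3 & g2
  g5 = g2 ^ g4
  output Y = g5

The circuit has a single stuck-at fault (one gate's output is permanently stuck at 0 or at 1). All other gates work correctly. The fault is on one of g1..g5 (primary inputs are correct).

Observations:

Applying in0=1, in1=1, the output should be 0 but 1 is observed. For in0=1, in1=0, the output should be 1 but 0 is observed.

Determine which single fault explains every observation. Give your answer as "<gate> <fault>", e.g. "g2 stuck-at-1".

g4 stuck-at-1

Fault-free values for test 1 (in0=1, in1=1): g1=1, g2=0, g3=0, g4=0, g5=0, giving Y=0. Observed 1.
Test 1: faults giving observed 1 are {g1 stuck-at-0, g2 stuck-at-1, g4 stuck-at-1, g5 stuck-at-1}.
Test 2 (in0=1, in1=0): fault-free g1=0, g2=1, g3=0, g4=0, g5=1 → 1; observed 0. Eliminates g1 stuck-at-0, g2 stuck-at-1, g5 stuck-at-1.
Only g4 stuck-at-1 is consistent with every test.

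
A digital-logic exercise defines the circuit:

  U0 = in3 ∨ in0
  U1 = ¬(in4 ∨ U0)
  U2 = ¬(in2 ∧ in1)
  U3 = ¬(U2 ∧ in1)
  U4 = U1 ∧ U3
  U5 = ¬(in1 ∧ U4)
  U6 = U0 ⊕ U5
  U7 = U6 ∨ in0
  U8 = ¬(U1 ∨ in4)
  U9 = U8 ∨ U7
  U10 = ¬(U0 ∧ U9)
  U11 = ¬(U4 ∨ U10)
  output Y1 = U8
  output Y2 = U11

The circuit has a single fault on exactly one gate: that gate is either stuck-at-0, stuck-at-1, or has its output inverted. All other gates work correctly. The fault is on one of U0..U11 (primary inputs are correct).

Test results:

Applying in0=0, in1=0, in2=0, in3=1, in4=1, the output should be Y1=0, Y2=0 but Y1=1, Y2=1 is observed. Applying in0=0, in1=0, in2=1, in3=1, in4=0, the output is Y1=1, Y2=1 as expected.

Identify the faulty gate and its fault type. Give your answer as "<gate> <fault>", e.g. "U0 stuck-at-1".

U8 stuck-at-1

Fault-free values for test 1 (in0=0, in1=0, in2=0, in3=1, in4=1): U0=1, U1=0, U2=1, U3=1, U4=0, U5=1, U6=0, U7=0, U8=0, U9=0, U10=1, U11=0, giving Y1=0, Y2=0. Observed Y1=1, Y2=1.
Test 1: faults giving observed Y1=1, Y2=1 are {U8 stuck-at-1, U8 inverted output}.
Test 2 (in0=0, in1=0, in2=1, in3=1, in4=0): fault-free U0=1, U1=0, U2=1, U3=1, U4=0, U5=1, U6=0, U7=0, U8=1, U9=1, U10=0, U11=1 → Y1=1, Y2=1; observed Y1=1, Y2=1. Eliminates U8 inverted output.
Only U8 stuck-at-1 is consistent with every test.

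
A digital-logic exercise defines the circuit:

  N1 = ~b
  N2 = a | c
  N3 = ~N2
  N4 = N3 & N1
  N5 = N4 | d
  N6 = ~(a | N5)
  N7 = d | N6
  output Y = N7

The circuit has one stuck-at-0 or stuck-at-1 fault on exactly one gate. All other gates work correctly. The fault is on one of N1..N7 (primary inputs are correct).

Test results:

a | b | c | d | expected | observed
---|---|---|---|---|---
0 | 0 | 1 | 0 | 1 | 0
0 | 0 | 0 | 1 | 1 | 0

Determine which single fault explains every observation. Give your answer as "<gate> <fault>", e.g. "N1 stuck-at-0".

N7 stuck-at-0

Fault-free values for test 1 (a=0, b=0, c=1, d=0): N1=1, N2=1, N3=0, N4=0, N5=0, N6=1, N7=1, giving Y=1. Observed 0.
Test 1: faults giving observed 0 are {N2 stuck-at-0, N3 stuck-at-1, N4 stuck-at-1, N5 stuck-at-1, N6 stuck-at-0, N7 stuck-at-0}.
Test 2 (a=0, b=0, c=0, d=1): fault-free N1=1, N2=0, N3=1, N4=1, N5=1, N6=0, N7=1 → 1; observed 0. Eliminates N2 stuck-at-0, N3 stuck-at-1, N4 stuck-at-1, N5 stuck-at-1, N6 stuck-at-0.
Only N7 stuck-at-0 is consistent with every test.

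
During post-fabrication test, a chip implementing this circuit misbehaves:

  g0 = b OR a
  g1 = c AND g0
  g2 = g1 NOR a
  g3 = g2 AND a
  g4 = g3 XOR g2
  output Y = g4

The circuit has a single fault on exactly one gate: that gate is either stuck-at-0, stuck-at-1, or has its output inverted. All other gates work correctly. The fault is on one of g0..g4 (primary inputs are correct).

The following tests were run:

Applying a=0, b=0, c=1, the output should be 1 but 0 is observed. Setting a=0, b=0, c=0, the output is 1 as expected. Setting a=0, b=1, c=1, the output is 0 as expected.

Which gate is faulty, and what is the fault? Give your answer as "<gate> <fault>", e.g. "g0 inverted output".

g0 stuck-at-1

Fault-free values for test 1 (a=0, b=0, c=1): g0=0, g1=0, g2=1, g3=0, g4=1, giving Y=1. Observed 0.
Test 1: faults giving observed 0 are {g0 stuck-at-1, g0 inverted output, g1 stuck-at-1, g1 inverted output, g2 stuck-at-0, g2 inverted output, g3 stuck-at-1, g3 inverted output, g4 stuck-at-0, g4 inverted output}.
Test 2 (a=0, b=0, c=0): fault-free g0=0, g1=0, g2=1, g3=0, g4=1 → 1; observed 1. Eliminates g1 stuck-at-1, g1 inverted output, g2 stuck-at-0, g2 inverted output, g3 stuck-at-1, g3 inverted output, g4 stuck-at-0, g4 inverted output.
Test 3 (a=0, b=1, c=1): fault-free g0=1, g1=1, g2=0, g3=0, g4=0 → 0; observed 0. Eliminates g0 inverted output.
Only g0 stuck-at-1 is consistent with every test.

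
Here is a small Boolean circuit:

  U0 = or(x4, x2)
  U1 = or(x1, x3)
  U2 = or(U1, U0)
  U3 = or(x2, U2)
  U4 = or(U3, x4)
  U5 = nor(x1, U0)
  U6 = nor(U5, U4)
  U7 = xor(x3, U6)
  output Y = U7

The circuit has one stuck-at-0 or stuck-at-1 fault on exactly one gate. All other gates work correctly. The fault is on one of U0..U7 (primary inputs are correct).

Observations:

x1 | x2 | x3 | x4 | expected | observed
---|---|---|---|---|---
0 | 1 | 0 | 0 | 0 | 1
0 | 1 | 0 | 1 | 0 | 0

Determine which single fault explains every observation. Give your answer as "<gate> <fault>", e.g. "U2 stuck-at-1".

U3 stuck-at-0

Fault-free values for test 1 (x1=0, x2=1, x3=0, x4=0): U0=1, U1=0, U2=1, U3=1, U4=1, U5=0, U6=0, U7=0, giving Y=0. Observed 1.
Test 1: faults giving observed 1 are {U3 stuck-at-0, U4 stuck-at-0, U6 stuck-at-1, U7 stuck-at-1}.
Test 2 (x1=0, x2=1, x3=0, x4=1): fault-free U0=1, U1=0, U2=1, U3=1, U4=1, U5=0, U6=0, U7=0 → 0; observed 0. Eliminates U4 stuck-at-0, U6 stuck-at-1, U7 stuck-at-1.
Only U3 stuck-at-0 is consistent with every test.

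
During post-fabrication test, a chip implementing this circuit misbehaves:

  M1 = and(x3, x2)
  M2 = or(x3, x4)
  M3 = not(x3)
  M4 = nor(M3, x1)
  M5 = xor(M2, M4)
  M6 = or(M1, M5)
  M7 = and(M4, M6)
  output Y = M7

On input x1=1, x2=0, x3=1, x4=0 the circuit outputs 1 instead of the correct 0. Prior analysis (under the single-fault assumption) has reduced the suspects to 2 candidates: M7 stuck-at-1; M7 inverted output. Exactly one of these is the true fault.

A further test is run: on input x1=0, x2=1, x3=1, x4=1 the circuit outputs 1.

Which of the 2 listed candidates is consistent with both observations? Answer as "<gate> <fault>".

M7 stuck-at-1

Evaluate each candidate on input x1=0, x2=1, x3=1, x4=1:
  M7 stuck-at-1: M1=1, M2=1, M3=0, M4=1, M5=0, M6=1, M7=1 [stuck-at-1] → 1 — matches
  M7 inverted output: M1=1, M2=1, M3=0, M4=1, M5=0, M6=1, M7=0 [inverted output] → 0 — eliminated
Only M7 stuck-at-1 reproduces the observed 1.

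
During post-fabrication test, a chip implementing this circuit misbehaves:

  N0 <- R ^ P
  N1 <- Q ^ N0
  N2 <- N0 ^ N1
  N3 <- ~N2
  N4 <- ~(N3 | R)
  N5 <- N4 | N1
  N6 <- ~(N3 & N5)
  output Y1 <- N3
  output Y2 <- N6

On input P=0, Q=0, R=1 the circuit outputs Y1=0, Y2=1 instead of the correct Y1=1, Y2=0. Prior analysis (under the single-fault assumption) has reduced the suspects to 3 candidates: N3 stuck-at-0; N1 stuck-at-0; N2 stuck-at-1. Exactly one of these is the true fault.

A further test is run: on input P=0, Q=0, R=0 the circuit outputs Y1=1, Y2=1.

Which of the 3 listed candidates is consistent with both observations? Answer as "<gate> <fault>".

N1 stuck-at-0

Evaluate each candidate on input P=0, Q=0, R=0:
  N3 stuck-at-0: N0=0, N1=0, N2=0, N3=0 [stuck-at-0], N4=1, N5=1, N6=1 → Y1=0, Y2=1 — eliminated
  N1 stuck-at-0: N0=0, N1=0 [stuck-at-0], N2=0, N3=1, N4=0, N5=0, N6=1 → Y1=1, Y2=1 — matches
  N2 stuck-at-1: N0=0, N1=0, N2=1 [stuck-at-1], N3=0, N4=1, N5=1, N6=1 → Y1=0, Y2=1 — eliminated
Only N1 stuck-at-0 reproduces the observed Y1=1, Y2=1.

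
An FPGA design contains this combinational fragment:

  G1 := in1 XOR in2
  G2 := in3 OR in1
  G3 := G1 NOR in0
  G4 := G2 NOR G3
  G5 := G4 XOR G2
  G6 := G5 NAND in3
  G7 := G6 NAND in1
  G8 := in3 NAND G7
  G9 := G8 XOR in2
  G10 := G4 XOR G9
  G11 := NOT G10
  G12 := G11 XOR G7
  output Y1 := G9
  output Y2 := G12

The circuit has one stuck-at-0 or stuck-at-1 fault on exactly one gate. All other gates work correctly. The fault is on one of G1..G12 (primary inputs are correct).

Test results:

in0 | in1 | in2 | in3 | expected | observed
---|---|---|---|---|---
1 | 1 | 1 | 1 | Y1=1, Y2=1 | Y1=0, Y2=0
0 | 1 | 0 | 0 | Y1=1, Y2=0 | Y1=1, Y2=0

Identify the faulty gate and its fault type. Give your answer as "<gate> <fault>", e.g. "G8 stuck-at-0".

Fault-free values for test 1 (in0=1, in1=1, in2=1, in3=1): G1=0, G2=1, G3=0, G4=0, G5=1, G6=0, G7=1, G8=0, G9=1, G10=1, G11=0, G12=1, giving Y1=1, Y2=1. Observed Y1=0, Y2=0.
Test 1: faults giving observed Y1=0, Y2=0 are {G4 stuck-at-1, G8 stuck-at-1, G9 stuck-at-0}.
Test 2 (in0=0, in1=1, in2=0, in3=0): fault-free G1=1, G2=1, G3=0, G4=0, G5=1, G6=1, G7=0, G8=1, G9=1, G10=1, G11=0, G12=0 → Y1=1, Y2=0; observed Y1=1, Y2=0. Eliminates G4 stuck-at-1, G9 stuck-at-0.
Only G8 stuck-at-1 is consistent with every test.

G8 stuck-at-1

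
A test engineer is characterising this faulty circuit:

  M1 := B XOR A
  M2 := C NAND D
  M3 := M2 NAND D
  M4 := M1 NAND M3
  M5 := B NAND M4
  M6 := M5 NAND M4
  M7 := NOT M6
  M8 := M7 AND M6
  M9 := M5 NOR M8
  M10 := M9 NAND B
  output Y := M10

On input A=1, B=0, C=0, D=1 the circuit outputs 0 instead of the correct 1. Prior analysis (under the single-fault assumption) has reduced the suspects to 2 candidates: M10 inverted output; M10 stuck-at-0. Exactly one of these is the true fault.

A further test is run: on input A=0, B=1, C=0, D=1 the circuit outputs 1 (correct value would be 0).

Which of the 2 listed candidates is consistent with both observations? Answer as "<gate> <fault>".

Evaluate each candidate on input A=0, B=1, C=0, D=1:
  M10 inverted output: M1=1, M2=1, M3=0, M4=1, M5=0, M6=1, M7=0, M8=0, M9=1, M10=1 [inverted output] → 1 — matches
  M10 stuck-at-0: M1=1, M2=1, M3=0, M4=1, M5=0, M6=1, M7=0, M8=0, M9=1, M10=0 [stuck-at-0] → 0 — eliminated
Only M10 inverted output reproduces the observed 1.

M10 inverted output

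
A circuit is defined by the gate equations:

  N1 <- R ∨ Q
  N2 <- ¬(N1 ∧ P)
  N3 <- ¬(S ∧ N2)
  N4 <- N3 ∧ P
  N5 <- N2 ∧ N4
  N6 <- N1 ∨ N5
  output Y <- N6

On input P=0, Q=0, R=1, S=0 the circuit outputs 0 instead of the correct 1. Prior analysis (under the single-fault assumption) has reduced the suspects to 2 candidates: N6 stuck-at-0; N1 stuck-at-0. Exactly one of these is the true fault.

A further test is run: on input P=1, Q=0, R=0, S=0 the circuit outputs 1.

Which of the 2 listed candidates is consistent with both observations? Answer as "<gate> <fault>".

N1 stuck-at-0

Evaluate each candidate on input P=1, Q=0, R=0, S=0:
  N6 stuck-at-0: N1=0, N2=1, N3=1, N4=1, N5=1, N6=0 [stuck-at-0] → 0 — eliminated
  N1 stuck-at-0: N1=0 [stuck-at-0], N2=1, N3=1, N4=1, N5=1, N6=1 → 1 — matches
Only N1 stuck-at-0 reproduces the observed 1.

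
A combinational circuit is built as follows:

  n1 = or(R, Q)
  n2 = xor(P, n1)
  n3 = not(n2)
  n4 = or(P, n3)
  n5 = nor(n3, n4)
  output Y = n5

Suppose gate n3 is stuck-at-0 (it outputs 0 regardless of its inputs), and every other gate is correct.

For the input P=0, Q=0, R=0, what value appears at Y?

1

Propagate with n3 forced: n1=0, n2=0, n3=0 [stuck-at-0], n4=0, n5=1.
So Y = 1. (Without the fault it would be 0.)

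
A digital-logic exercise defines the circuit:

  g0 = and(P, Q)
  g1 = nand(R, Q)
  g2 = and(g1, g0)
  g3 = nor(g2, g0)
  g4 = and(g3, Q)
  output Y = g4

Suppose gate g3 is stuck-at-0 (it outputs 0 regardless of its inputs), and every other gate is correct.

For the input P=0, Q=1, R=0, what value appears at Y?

0

Propagate with g3 forced: g0=0, g1=1, g2=0, g3=0 [stuck-at-0], g4=0.
So Y = 0. (Without the fault it would be 1.)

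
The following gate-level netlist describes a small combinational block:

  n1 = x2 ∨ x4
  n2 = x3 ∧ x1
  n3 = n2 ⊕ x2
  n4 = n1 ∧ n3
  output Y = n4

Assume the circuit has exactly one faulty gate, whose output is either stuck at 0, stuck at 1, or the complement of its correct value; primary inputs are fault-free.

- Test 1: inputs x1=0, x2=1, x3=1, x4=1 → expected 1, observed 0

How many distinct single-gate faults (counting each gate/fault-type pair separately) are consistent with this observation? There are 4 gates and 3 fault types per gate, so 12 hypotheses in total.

8

Fault-free: n1=1, n2=0, n3=1, n4=1 → 1. Observed 0.
  n1 stuck-at-0: output 0 ✓
  n1 stuck-at-1: output 1 ✗
  n1 inverted output: output 0 ✓
  n2 stuck-at-0: output 1 ✗
  n2 stuck-at-1: output 0 ✓
  n2 inverted output: output 0 ✓
  n3 stuck-at-0: output 0 ✓
  n3 stuck-at-1: output 1 ✗
  n3 inverted output: output 0 ✓
  n4 stuck-at-0: output 0 ✓
  n4 stuck-at-1: output 1 ✗
  n4 inverted output: output 0 ✓
Consistent faults: {n1 stuck-at-0, n1 inverted output, n2 stuck-at-1, n2 inverted output, n3 stuck-at-0, n3 inverted output, n4 stuck-at-0, n4 inverted output} — 8 in all.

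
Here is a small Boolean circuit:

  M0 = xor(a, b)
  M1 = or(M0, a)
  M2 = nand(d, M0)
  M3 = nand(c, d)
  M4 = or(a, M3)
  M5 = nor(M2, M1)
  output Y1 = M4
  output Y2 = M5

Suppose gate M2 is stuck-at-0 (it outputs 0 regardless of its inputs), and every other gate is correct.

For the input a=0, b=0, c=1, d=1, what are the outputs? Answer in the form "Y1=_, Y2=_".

Y1=0, Y2=1

Propagate with M2 forced: M0=0, M1=0, M2=0 [stuck-at-0], M3=0, M4=0, M5=1.
So the outputs are Y1=0, Y2=1. (Without the fault they would be Y1=0, Y2=0.)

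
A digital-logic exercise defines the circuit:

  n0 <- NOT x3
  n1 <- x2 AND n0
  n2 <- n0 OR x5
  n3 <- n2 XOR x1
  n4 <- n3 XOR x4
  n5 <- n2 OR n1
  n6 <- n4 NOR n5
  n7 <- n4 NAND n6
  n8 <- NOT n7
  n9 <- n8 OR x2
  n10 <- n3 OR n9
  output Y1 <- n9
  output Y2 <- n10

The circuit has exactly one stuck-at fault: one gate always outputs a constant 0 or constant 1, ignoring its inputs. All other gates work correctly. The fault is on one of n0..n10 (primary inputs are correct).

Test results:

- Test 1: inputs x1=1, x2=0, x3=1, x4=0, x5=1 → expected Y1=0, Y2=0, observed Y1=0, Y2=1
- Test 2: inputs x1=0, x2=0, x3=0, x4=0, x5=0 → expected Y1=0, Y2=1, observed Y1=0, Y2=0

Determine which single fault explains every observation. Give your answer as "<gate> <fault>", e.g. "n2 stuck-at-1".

n2 stuck-at-0

Fault-free values for test 1 (x1=1, x2=0, x3=1, x4=0, x5=1): n0=0, n1=0, n2=1, n3=0, n4=0, n5=1, n6=0, n7=1, n8=0, n9=0, n10=0, giving Y1=0, Y2=0. Observed Y1=0, Y2=1.
Test 1: faults giving observed Y1=0, Y2=1 are {n2 stuck-at-0, n3 stuck-at-1, n10 stuck-at-1}.
Test 2 (x1=0, x2=0, x3=0, x4=0, x5=0): fault-free n0=1, n1=0, n2=1, n3=1, n4=1, n5=1, n6=0, n7=1, n8=0, n9=0, n10=1 → Y1=0, Y2=1; observed Y1=0, Y2=0. Eliminates n3 stuck-at-1, n10 stuck-at-1.
Only n2 stuck-at-0 is consistent with every test.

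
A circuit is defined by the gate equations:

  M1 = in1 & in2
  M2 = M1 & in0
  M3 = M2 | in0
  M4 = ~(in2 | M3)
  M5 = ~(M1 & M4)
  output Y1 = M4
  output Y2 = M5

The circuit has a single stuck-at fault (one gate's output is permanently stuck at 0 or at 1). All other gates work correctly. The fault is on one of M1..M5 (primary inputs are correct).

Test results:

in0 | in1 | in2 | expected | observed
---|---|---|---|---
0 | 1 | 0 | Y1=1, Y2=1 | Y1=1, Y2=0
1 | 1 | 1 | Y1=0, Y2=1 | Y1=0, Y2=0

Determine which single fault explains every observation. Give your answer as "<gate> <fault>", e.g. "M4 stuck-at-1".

Fault-free values for test 1 (in0=0, in1=1, in2=0): M1=0, M2=0, M3=0, M4=1, M5=1, giving Y1=1, Y2=1. Observed Y1=1, Y2=0.
Test 1: faults giving observed Y1=1, Y2=0 are {M1 stuck-at-1, M5 stuck-at-0}.
Test 2 (in0=1, in1=1, in2=1): fault-free M1=1, M2=1, M3=1, M4=0, M5=1 → Y1=0, Y2=1; observed Y1=0, Y2=0. Eliminates M1 stuck-at-1.
Only M5 stuck-at-0 is consistent with every test.

M5 stuck-at-0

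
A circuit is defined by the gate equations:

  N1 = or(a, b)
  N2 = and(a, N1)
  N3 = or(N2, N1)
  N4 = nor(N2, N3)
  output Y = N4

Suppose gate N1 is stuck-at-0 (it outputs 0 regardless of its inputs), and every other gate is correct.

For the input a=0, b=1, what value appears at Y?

1

Propagate with N1 forced: N1=0 [stuck-at-0], N2=0, N3=0, N4=1.
So Y = 1. (Without the fault it would be 0.)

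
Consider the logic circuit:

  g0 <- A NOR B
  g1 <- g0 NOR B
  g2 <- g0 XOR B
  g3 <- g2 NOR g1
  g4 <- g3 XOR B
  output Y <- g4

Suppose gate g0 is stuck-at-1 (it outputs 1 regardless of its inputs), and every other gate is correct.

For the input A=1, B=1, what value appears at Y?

0

Propagate with g0 forced: g0=1 [stuck-at-1], g1=0, g2=0, g3=1, g4=0.
So Y = 0. (Without the fault it would be 1.)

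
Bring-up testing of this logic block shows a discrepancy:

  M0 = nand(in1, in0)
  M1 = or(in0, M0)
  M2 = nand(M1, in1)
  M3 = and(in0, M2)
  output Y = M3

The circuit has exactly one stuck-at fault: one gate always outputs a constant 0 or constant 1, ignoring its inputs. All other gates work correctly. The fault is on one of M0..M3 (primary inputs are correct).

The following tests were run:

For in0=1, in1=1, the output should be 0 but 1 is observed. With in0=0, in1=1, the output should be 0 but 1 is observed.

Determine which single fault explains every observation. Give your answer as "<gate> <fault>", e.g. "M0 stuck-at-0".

M3 stuck-at-1

Fault-free values for test 1 (in0=1, in1=1): M0=0, M1=1, M2=0, M3=0, giving Y=0. Observed 1.
Test 1: faults giving observed 1 are {M1 stuck-at-0, M2 stuck-at-1, M3 stuck-at-1}.
Test 2 (in0=0, in1=1): fault-free M0=1, M1=1, M2=0, M3=0 → 0; observed 1. Eliminates M1 stuck-at-0, M2 stuck-at-1.
Only M3 stuck-at-1 is consistent with every test.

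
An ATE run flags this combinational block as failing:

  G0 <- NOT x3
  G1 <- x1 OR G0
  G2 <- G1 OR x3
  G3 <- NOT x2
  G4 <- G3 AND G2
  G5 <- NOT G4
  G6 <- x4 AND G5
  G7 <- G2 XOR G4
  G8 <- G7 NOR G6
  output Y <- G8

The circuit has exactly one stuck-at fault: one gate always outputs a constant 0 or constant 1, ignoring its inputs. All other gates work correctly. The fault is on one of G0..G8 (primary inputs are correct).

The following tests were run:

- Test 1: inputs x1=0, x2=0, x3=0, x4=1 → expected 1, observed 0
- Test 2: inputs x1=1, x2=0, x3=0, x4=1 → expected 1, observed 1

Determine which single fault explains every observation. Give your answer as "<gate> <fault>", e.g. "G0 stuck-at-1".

Fault-free values for test 1 (x1=0, x2=0, x3=0, x4=1): G0=1, G1=1, G2=1, G3=1, G4=1, G5=0, G6=0, G7=0, G8=1, giving Y=1. Observed 0.
Test 1: faults giving observed 0 are {G0 stuck-at-0, G1 stuck-at-0, G2 stuck-at-0, G3 stuck-at-0, G4 stuck-at-0, G5 stuck-at-1, G6 stuck-at-1, G7 stuck-at-1, G8 stuck-at-0}.
Test 2 (x1=1, x2=0, x3=0, x4=1): fault-free G0=1, G1=1, G2=1, G3=1, G4=1, G5=0, G6=0, G7=0, G8=1 → 1; observed 1. Eliminates G1 stuck-at-0, G2 stuck-at-0, G3 stuck-at-0, G4 stuck-at-0, G5 stuck-at-1, G6 stuck-at-1, G7 stuck-at-1, G8 stuck-at-0.
Only G0 stuck-at-0 is consistent with every test.

G0 stuck-at-0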